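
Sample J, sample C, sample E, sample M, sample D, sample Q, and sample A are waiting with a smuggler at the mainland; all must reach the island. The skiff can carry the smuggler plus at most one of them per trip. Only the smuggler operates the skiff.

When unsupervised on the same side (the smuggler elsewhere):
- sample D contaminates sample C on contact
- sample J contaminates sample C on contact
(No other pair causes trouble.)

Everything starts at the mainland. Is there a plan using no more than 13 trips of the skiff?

Counting alone: the smuggler can take at most 1 across per trip to the island, so moving all 7 needs at least 7 loaded trips out, with a return between consecutive ones — at least 13 crossings.
The safety rule pushes this higher. Following every safe sequence of crossings, the most of the 7 that can be at the island as the skiff arrives there on crossing 13 is 6 — never all 7.
So the move cannot be finished within 13 crossings. (The shortest complete plan takes 15:)
1. Smuggler goes to the island with sample C.  [the mainland: sample A, sample D, sample E, sample J, sample M, sample Q | the island: sample C]
2. Smuggler goes back to the mainland alone.  [the mainland: sample A, sample D, sample E, sample J, sample M, sample Q | the island: sample C]
3. Smuggler goes to the island with sample J.  [the mainland: sample A, sample D, sample E, sample M, sample Q | the island: sample C, sample J]
4. Smuggler goes back to the mainland with sample C.  [the mainland: sample A, sample C, sample D, sample E, sample M, sample Q | the island: sample J]
5. Smuggler goes to the island with sample D.  [the mainland: sample A, sample C, sample E, sample M, sample Q | the island: sample D, sample J]
6. Smuggler goes back to the mainland alone.  [the mainland: sample A, sample C, sample E, sample M, sample Q | the island: sample D, sample J]
7. Smuggler goes to the island with sample E.  [the mainland: sample A, sample C, sample M, sample Q | the island: sample D, sample E, sample J]
8. Smuggler goes back to the mainland alone.  [the mainland: sample A, sample C, sample M, sample Q | the island: sample D, sample E, sample J]
9. Smuggler goes to the island with sample M.  [the mainland: sample A, sample C, sample Q | the island: sample D, sample E, sample J, sample M]
10. Smuggler goes back to the mainland alone.  [the mainland: sample A, sample C, sample Q | the island: sample D, sample E, sample J, sample M]
11. Smuggler goes to the island with sample Q.  [the mainland: sample A, sample C | the island: sample D, sample E, sample J, sample M, sample Q]
12. Smuggler goes back to the mainland alone.  [the mainland: sample A, sample C | the island: sample D, sample E, sample J, sample M, sample Q]
13. Smuggler goes to the island with sample A.  [the mainland: sample C | the island: sample A, sample D, sample E, sample J, sample M, sample Q]
14. Smuggler goes back to the mainland alone.  [the mainland: sample C | the island: sample A, sample D, sample E, sample J, sample M, sample Q]
15. Smuggler goes to the island with sample C.  [the mainland: — | the island: sample A, sample C, sample D, sample E, sample J, sample M, sample Q]

No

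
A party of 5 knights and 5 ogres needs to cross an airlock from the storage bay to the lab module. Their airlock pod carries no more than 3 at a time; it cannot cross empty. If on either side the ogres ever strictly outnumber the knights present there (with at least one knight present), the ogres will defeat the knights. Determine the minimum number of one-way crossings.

11

Counting alone: each trip to the lab module takes at most 3 across and each return brings at least 1 back, so after t trips out (and t−1 returns) at most 3t − (t−1) of the 10 are across; that first reaches 10 at t = 5, so at least 9 crossings are needed.
The safety rule pushes this higher. Following every safe sequence of crossings, the most of the 10 that can be at the lab module as the airlock pod arrives there on crossing 9 is 9 — never all 10.
So no plan with fewer than 11 crossings exists, and this one achieves 11:
1. 2 ogres → the lab module.  (the storage bay: 5K 3O; the lab module: 0K 2O)
2. 1 ogre ← the storage bay.  (the storage bay: 5K 4O; the lab module: 0K 1O)
3. 3 ogres → the lab module.  (the storage bay: 5K 1O; the lab module: 0K 4O)
4. 1 ogre ← the storage bay.  (the storage bay: 5K 2O; the lab module: 0K 3O)
5. 3 knights → the lab module.  (the storage bay: 2K 2O; the lab module: 3K 3O)
6. 1 knight and 1 ogre ← the storage bay.  (the storage bay: 3K 3O; the lab module: 2K 2O)
7. 3 knights → the lab module.  (the storage bay: 0K 3O; the lab module: 5K 2O)
8. 1 ogre ← the storage bay.  (the storage bay: 0K 4O; the lab module: 5K 1O)
9. 2 ogres → the lab module.  (the storage bay: 0K 2O; the lab module: 5K 3O)
10. 1 ogre ← the storage bay.  (the storage bay: 0K 3O; the lab module: 5K 2O)
11. 3 ogres → the lab module.  (the storage bay: 0K 0O; the lab module: 5K 5O)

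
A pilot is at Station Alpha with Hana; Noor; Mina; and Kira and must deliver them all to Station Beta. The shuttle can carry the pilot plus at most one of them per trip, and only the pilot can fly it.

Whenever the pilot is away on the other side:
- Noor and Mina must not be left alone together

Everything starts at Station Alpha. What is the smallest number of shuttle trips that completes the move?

7

Counting alone: the pilot can take at most 1 across per trip to Station Beta, so moving all 4 needs at least 4 loaded trips out, with a return between consecutive ones — at least 7 crossings.
The plan below uses exactly 7 crossings, so it is optimal:
1. Pilot goes to Station Beta with Noor.
2. Pilot goes back to Station Alpha alone.
3. Pilot goes to Station Beta with Hana.
4. Pilot goes back to Station Alpha alone.
5. Pilot goes to Station Beta with Kira.
6. Pilot goes back to Station Alpha alone.
7. Pilot goes to Station Beta with Mina.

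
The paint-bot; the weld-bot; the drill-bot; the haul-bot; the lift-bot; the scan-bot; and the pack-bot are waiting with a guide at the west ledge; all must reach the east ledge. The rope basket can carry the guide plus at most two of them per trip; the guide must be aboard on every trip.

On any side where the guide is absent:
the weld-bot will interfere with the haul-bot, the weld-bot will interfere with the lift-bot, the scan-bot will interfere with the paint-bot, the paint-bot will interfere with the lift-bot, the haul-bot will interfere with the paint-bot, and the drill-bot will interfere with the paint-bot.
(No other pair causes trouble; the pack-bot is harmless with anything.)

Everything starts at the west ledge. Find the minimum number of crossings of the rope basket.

9

Counting alone: the guide can take at most 2 across per trip to the east ledge, so moving all 7 needs at least 4 loaded trips out, with a return between consecutive ones — at least 7 crossings.
The safety rule pushes this higher. Following every safe sequence of crossings, the most of the 7 that can be at the east ledge as the rope basket arrives there on crossing 7 is 6 — never all 7.
So no plan with fewer than 9 crossings exists, and this one achieves 9:
1. Guide goes to the east ledge with the paint-bot and the weld-bot.
2. Guide goes back to the west ledge alone.
3. Guide goes to the east ledge with the pack-bot.
4. Guide goes back to the west ledge alone.
5. Guide goes to the east ledge with the drill-bot and the haul-bot.
6. Guide goes back to the west ledge with the paint-bot and the weld-bot.
7. Guide goes to the east ledge with the lift-bot and the scan-bot.
8. Guide goes back to the west ledge alone.
9. Guide goes to the east ledge with the paint-bot and the weld-bot.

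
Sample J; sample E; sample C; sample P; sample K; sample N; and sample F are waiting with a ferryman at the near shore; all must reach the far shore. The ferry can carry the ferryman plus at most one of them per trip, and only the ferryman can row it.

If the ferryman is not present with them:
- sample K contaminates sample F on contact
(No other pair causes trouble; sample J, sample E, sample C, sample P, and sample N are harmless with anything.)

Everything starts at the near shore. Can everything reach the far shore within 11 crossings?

Counting alone: the ferryman can take at most 1 across per trip to the far shore, so moving all 7 needs at least 7 loaded trips out, with a return between consecutive ones — at least 13 crossings.
Since 11 < 13, 11 crossings cannot be enough. (The shortest complete plan in fact takes 13:)
1. Ferryman goes to the far shore with sample K.
2. Ferryman goes back to the near shore alone.
3. Ferryman goes to the far shore with sample J.
4. Ferryman goes back to the near shore alone.
5. Ferryman goes to the far shore with sample E.
6. Ferryman goes back to the near shore alone.
7. Ferryman goes to the far shore with sample C.
8. Ferryman goes back to the near shore alone.
9. Ferryman goes to the far shore with sample P.
10. Ferryman goes back to the near shore alone.
11. Ferryman goes to the far shore with sample N.
12. Ferryman goes back to the near shore alone.
13. Ferryman goes to the far shore with sample F.

No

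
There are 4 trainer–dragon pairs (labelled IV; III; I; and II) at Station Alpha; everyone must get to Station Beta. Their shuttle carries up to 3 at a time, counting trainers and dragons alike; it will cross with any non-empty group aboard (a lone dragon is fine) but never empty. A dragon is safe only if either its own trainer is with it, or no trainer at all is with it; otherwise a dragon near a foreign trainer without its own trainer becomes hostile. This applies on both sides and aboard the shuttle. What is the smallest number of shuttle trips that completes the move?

9

Counting alone: each trip to Station Beta takes at most 3 across and each return brings at least 1 back, so after t trips out (and t−1 returns) at most 3t − (t−1) of the 8 are across; that first reaches 8 at t = 4, so at least 7 crossings are needed.
The safety rule pushes this higher. Following every safe sequence of crossings, the most of the 8 that can be at Station Beta as the shuttle arrives there on crossing 7 is 7 — never all 8.
So no plan with fewer than 9 crossings exists, and this one achieves 9:
1. dragon IV and trainer IV cross → Station Beta.
2. trainer IV crosses ← Station Alpha.
3. dragon III, trainer III, and trainer IV cross → Station Beta.
4. dragon IV and trainer IV cross ← Station Alpha.
5. trainer I, trainer II, and trainer IV cross → Station Beta.
6. dragon III crosses ← Station Alpha.
7. dragon III and dragon IV cross → Station Beta.
8. dragon IV crosses ← Station Alpha.
9. dragon I, dragon II, and dragon IV cross → Station Beta.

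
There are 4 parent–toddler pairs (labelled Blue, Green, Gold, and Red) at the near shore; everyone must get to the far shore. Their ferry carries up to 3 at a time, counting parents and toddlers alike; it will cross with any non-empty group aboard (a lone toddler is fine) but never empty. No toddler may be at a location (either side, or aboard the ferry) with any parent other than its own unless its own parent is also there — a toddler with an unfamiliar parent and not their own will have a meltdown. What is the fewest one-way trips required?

Counting alone: each trip to the far shore takes at most 3 across and each return brings at least 1 back, so after t trips out (and t−1 returns) at most 3t − (t−1) of the 8 are across; that first reaches 8 at t = 4, so at least 7 crossings are needed.
The safety rule pushes this higher. Following every safe sequence of crossings, the most of the 8 that can be at the far shore as the ferry arrives there on crossing 7 is 7 — never all 8.
So no plan with fewer than 9 crossings exists, and this one achieves 9:
1. parent Blue and toddler Blue cross → the far shore.
2. parent Blue crosses ← the near shore.
3. parent Blue, parent Green, and toddler Green cross → the far shore.
4. parent Blue and toddler Blue cross ← the near shore.
5. parent Blue, parent Gold, and parent Red cross → the far shore.
6. toddler Green crosses ← the near shore.
7. toddler Blue and toddler Green cross → the far shore.
8. toddler Blue crosses ← the near shore.
9. toddler Blue, toddler Gold, and toddler Red cross → the far shore.

9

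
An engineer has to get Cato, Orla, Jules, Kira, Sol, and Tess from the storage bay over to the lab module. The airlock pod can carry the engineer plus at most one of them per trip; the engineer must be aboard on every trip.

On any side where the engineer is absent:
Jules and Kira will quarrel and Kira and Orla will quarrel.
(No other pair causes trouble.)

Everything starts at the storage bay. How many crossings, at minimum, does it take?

Counting alone: the engineer can take at most 1 across per trip to the lab module, so moving all 6 needs at least 6 loaded trips out, with a return between consecutive ones — at least 11 crossings.
The safety rule pushes this higher. Following every safe sequence of crossings, the most of the 6 that can be at the lab module as the airlock pod arrives there on crossing 11 is 5 — never all 6.
So no plan with fewer than 13 crossings exists, and this one achieves 13:
1. Engineer goes to the lab module with Kira.  [the storage bay: Cato, Jules, Orla, Sol, Tess | the lab module: Kira]
2. Engineer goes back to the storage bay alone.  [the storage bay: Cato, Jules, Orla, Sol, Tess | the lab module: Kira]
3. Engineer goes to the lab module with Cato.  [the storage bay: Jules, Orla, Sol, Tess | the lab module: Cato, Kira]
4. Engineer goes back to the storage bay alone.  [the storage bay: Jules, Orla, Sol, Tess | the lab module: Cato, Kira]
5. Engineer goes to the lab module with Orla.  [the storage bay: Jules, Sol, Tess | the lab module: Cato, Kira, Orla]
6. Engineer goes back to the storage bay with Kira.  [the storage bay: Jules, Kira, Sol, Tess | the lab module: Cato, Orla]
7. Engineer goes to the lab module with Jules.  [the storage bay: Kira, Sol, Tess | the lab module: Cato, Jules, Orla]
8. Engineer goes back to the storage bay alone.  [the storage bay: Kira, Sol, Tess | the lab module: Cato, Jules, Orla]
9. Engineer goes to the lab module with Sol.  [the storage bay: Kira, Tess | the lab module: Cato, Jules, Orla, Sol]
10. Engineer goes back to the storage bay alone.  [the storage bay: Kira, Tess | the lab module: Cato, Jules, Orla, Sol]
11. Engineer goes to the lab module with Tess.  [the storage bay: Kira | the lab module: Cato, Jules, Orla, Sol, Tess]
12. Engineer goes back to the storage bay alone.  [the storage bay: Kira | the lab module: Cato, Jules, Orla, Sol, Tess]
13. Engineer goes to the lab module with Kira.  [the storage bay: — | the lab module: Cato, Jules, Kira, Orla, Sol, Tess]

13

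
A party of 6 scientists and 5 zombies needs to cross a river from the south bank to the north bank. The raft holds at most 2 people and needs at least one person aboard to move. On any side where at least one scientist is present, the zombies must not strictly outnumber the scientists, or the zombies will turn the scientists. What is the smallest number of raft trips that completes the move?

19

Counting alone: each trip to the north bank takes at most 2 across and each return brings at least 1 back, so after t trips out (and t−1 returns) at most 2t − (t−1) of the 11 are across; that first reaches 11 at t = 10, so at least 19 crossings are needed.
The plan below uses exactly 19 crossings, so it is optimal:
1. 2 zombies → the north bank.  (the south bank: 6S 3Z; the north bank: 0S 2Z)
2. 1 zombie ← the south bank.  (the south bank: 6S 4Z; the north bank: 0S 1Z)
3. 2 zombies → the north bank.  (the south bank: 6S 2Z; the north bank: 0S 3Z)
4. 1 zombie ← the south bank.  (the south bank: 6S 3Z; the north bank: 0S 2Z)
5. 2 scientists → the north bank.  (the south bank: 4S 3Z; the north bank: 2S 2Z)
6. 1 zombie ← the south bank.  (the south bank: 4S 4Z; the north bank: 2S 1Z)
7. 1 scientist and 1 zombie → the north bank.  (the south bank: 3S 3Z; the north bank: 3S 2Z)
8. 1 scientist ← the south bank.  (the south bank: 4S 3Z; the north bank: 2S 2Z)
9. 1 scientist and 1 zombie → the north bank.  (the south bank: 3S 2Z; the north bank: 3S 3Z)
10. 1 zombie ← the south bank.  (the south bank: 3S 3Z; the north bank: 3S 2Z)
11. 1 scientist and 1 zombie → the north bank.  (the south bank: 2S 2Z; the north bank: 4S 3Z)
12. 1 scientist ← the south bank.  (the south bank: 3S 2Z; the north bank: 3S 3Z)
13. 1 scientist and 1 zombie → the north bank.  (the south bank: 2S 1Z; the north bank: 4S 4Z)
14. 1 zombie ← the south bank.  (the south bank: 2S 2Z; the north bank: 4S 3Z)
15. 1 scientist and 1 zombie → the north bank.  (the south bank: 1S 1Z; the north bank: 5S 4Z)
16. 1 scientist ← the south bank.  (the south bank: 2S 1Z; the north bank: 4S 4Z)
17. 1 scientist and 1 zombie → the north bank.  (the south bank: 1S 0Z; the north bank: 5S 5Z)
18. 1 zombie ← the south bank.  (the south bank: 1S 1Z; the north bank: 5S 4Z)
19. 1 scientist and 1 zombie → the north bank.  (the south bank: 0S 0Z; the north bank: 6S 5Z)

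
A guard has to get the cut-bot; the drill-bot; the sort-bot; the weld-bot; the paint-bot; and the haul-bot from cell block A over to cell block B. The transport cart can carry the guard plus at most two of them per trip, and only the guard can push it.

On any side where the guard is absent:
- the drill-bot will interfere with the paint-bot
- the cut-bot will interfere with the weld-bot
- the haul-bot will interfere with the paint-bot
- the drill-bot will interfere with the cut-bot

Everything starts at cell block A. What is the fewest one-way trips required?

Counting alone: the guard can take at most 2 across per trip to cell block B, so moving all 6 needs at least 3 loaded trips out, with a return between consecutive ones — at least 5 crossings.
The safety rule pushes this higher. Following every safe sequence of crossings, the most of the 6 that can be at cell block B as the transport cart arrives there on crossing 5 is 5 — never all 6.
So no plan with fewer than 7 crossings exists, and this one achieves 7:
1. Guard goes to cell block B with the cut-bot and the paint-bot.  [cell block A: the drill-bot, the haul-bot, the sort-bot, the weld-bot | cell block B: the cut-bot, the paint-bot]
2. Guard goes back to cell block A alone.  [cell block A: the drill-bot, the haul-bot, the sort-bot, the weld-bot | cell block B: the cut-bot, the paint-bot]
3. Guard goes to cell block B with the drill-bot and the sort-bot.  [cell block A: the haul-bot, the weld-bot | cell block B: the cut-bot, the drill-bot, the paint-bot, the sort-bot]
4. Guard goes back to cell block A with the cut-bot and the paint-bot.  [cell block A: the cut-bot, the haul-bot, the paint-bot, the weld-bot | cell block B: the drill-bot, the sort-bot]
5. Guard goes to cell block B with the haul-bot and the weld-bot.  [cell block A: the cut-bot, the paint-bot | cell block B: the drill-bot, the haul-bot, the sort-bot, the weld-bot]
6. Guard goes back to cell block A alone.  [cell block A: the cut-bot, the paint-bot | cell block B: the drill-bot, the haul-bot, the sort-bot, the weld-bot]
7. Guard goes to cell block B with the cut-bot and the paint-bot.  [cell block A: — | cell block B: the cut-bot, the drill-bot, the haul-bot, the paint-bot, the sort-bot, the weld-bot]

7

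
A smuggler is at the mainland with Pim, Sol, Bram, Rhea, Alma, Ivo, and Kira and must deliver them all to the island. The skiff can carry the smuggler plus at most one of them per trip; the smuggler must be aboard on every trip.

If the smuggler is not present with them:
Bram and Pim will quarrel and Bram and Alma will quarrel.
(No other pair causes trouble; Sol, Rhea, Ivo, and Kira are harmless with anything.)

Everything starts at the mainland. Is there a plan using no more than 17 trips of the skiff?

Yes — this plan uses 15 crossings (≤ 17):
1. Smuggler goes to the island with Bram.  [the mainland: Alma, Ivo, Kira, Pim, Rhea, Sol | the island: Bram]
2. Smuggler goes back to the mainland alone.  [the mainland: Alma, Ivo, Kira, Pim, Rhea, Sol | the island: Bram]
3. Smuggler goes to the island with Pim.  [the mainland: Alma, Ivo, Kira, Rhea, Sol | the island: Bram, Pim]
4. Smuggler goes back to the mainland with Bram.  [the mainland: Alma, Bram, Ivo, Kira, Rhea, Sol | the island: Pim]
5. Smuggler goes to the island with Alma.  [the mainland: Bram, Ivo, Kira, Rhea, Sol | the island: Alma, Pim]
6. Smuggler goes back to the mainland alone.  [the mainland: Bram, Ivo, Kira, Rhea, Sol | the island: Alma, Pim]
7. Smuggler goes to the island with Sol.  [the mainland: Bram, Ivo, Kira, Rhea | the island: Alma, Pim, Sol]
8. Smuggler goes back to the mainland alone.  [the mainland: Bram, Ivo, Kira, Rhea | the island: Alma, Pim, Sol]
9. Smuggler goes to the island with Rhea.  [the mainland: Bram, Ivo, Kira | the island: Alma, Pim, Rhea, Sol]
10. Smuggler goes back to the mainland alone.  [the mainland: Bram, Ivo, Kira | the island: Alma, Pim, Rhea, Sol]
11. Smuggler goes to the island with Ivo.  [the mainland: Bram, Kira | the island: Alma, Ivo, Pim, Rhea, Sol]
12. Smuggler goes back to the mainland alone.  [the mainland: Bram, Kira | the island: Alma, Ivo, Pim, Rhea, Sol]
13. Smuggler goes to the island with Kira.  [the mainland: Bram | the island: Alma, Ivo, Kira, Pim, Rhea, Sol]
14. Smuggler goes back to the mainland alone.  [the mainland: Bram | the island: Alma, Ivo, Kira, Pim, Rhea, Sol]
15. Smuggler goes to the island with Bram.  [the mainland: — | the island: Alma, Bram, Ivo, Kira, Pim, Rhea, Sol]

Yes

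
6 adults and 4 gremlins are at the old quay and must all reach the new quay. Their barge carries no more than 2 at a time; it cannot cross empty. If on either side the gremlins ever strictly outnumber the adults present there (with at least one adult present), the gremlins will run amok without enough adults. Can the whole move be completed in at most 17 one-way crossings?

Yes — this plan uses 17 crossings (≤ 17):
1. 2 gremlins → the new quay.  (the old quay: 6A 2G; the new quay: 0A 2G)
2. 1 gremlin ← the old quay.  (the old quay: 6A 3G; the new quay: 0A 1G)
3. 2 gremlins → the new quay.  (the old quay: 6A 1G; the new quay: 0A 3G)
4. 1 gremlin ← the old quay.  (the old quay: 6A 2G; the new quay: 0A 2G)
5. 2 adults → the new quay.  (the old quay: 4A 2G; the new quay: 2A 2G)
6. 1 gremlin ← the old quay.  (the old quay: 4A 3G; the new quay: 2A 1G)
7. 1 adult and 1 gremlin → the new quay.  (the old quay: 3A 2G; the new quay: 3A 2G)
8. 1 gremlin ← the old quay.  (the old quay: 3A 3G; the new quay: 3A 1G)
9. 2 gremlins → the new quay.  (the old quay: 3A 1G; the new quay: 3A 3G)
10. 1 gremlin ← the old quay.  (the old quay: 3A 2G; the new quay: 3A 2G)
11. 1 adult and 1 gremlin → the new quay.  (the old quay: 2A 1G; the new quay: 4A 3G)
12. 1 gremlin ← the old quay.  (the old quay: 2A 2G; the new quay: 4A 2G)
13. 2 gremlins → the new quay.  (the old quay: 2A 0G; the new quay: 4A 4G)
14. 1 gremlin ← the old quay.  (the old quay: 2A 1G; the new quay: 4A 3G)
15. 1 adult and 1 gremlin → the new quay.  (the old quay: 1A 0G; the new quay: 5A 4G)
16. 1 gremlin ← the old quay.  (the old quay: 1A 1G; the new quay: 5A 3G)
17. 1 adult and 1 gremlin → the new quay.  (the old quay: 0A 0G; the new quay: 6A 4G)

Yes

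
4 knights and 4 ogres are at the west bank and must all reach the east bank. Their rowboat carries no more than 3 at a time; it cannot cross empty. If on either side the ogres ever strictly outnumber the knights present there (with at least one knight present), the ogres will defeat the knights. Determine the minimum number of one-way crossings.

9

Counting alone: each trip to the east bank takes at most 3 across and each return brings at least 1 back, so after t trips out (and t−1 returns) at most 3t − (t−1) of the 8 are across; that first reaches 8 at t = 4, so at least 7 crossings are needed.
The safety rule pushes this higher. Following every safe sequence of crossings, the most of the 8 that can be at the east bank as the rowboat arrives there on crossing 7 is 7 — never all 8.
So no plan with fewer than 9 crossings exists, and this one achieves 9:
1. 2 ogres → the east bank.  (the west bank: 4K 2O; the east bank: 0K 2O)
2. 1 ogre ← the west bank.  (the west bank: 4K 3O; the east bank: 0K 1O)
3. 3 ogres → the east bank.  (the west bank: 4K 0O; the east bank: 0K 4O)
4. 1 ogre ← the west bank.  (the west bank: 4K 1O; the east bank: 0K 3O)
5. 3 knights → the east bank.  (the west bank: 1K 1O; the east bank: 3K 3O)
6. 1 knight and 1 ogre ← the west bank.  (the west bank: 2K 2O; the east bank: 2K 2O)
7. 2 knights → the east bank.  (the west bank: 0K 2O; the east bank: 4K 2O)
8. 1 ogre ← the west bank.  (the west bank: 0K 3O; the east bank: 4K 1O)
9. 3 ogres → the east bank.  (the west bank: 0K 0O; the east bank: 4K 4O)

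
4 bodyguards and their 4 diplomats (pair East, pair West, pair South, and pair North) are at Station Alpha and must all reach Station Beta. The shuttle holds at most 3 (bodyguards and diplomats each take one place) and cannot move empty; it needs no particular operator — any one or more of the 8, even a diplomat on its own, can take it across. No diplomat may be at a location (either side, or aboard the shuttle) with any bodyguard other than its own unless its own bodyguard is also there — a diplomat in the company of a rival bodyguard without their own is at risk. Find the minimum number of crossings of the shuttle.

Counting alone: each trip to Station Beta takes at most 3 across and each return brings at least 1 back, so after t trips out (and t−1 returns) at most 3t − (t−1) of the 8 are across; that first reaches 8 at t = 4, so at least 7 crossings are needed.
The safety rule pushes this higher. Following every safe sequence of crossings, the most of the 8 that can be at Station Beta as the shuttle arrives there on crossing 7 is 7 — never all 8.
So no plan with fewer than 9 crossings exists, and this one achieves 9:
1. bodyguard East and diplomat East cross → Station Beta.
2. bodyguard East crosses ← Station Alpha.
3. bodyguard East, bodyguard West, and diplomat West cross → Station Beta.
4. bodyguard East and diplomat East cross ← Station Alpha.
5. bodyguard East, bodyguard North, and bodyguard South cross → Station Beta.
6. diplomat West crosses ← Station Alpha.
7. diplomat East and diplomat West cross → Station Beta.
8. diplomat East crosses ← Station Alpha.
9. diplomat East, diplomat North, and diplomat South cross → Station Beta.

9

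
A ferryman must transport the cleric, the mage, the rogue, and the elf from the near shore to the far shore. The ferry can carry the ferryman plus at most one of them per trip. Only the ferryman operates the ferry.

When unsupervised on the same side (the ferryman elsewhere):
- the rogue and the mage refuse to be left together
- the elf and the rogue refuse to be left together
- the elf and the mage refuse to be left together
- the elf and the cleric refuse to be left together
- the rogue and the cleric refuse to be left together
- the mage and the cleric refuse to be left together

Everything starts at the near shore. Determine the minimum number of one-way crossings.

impossible

Whatever the first load, the items left behind include a forbidden pair without the ferryman. No opening move is safe, so no plan exists.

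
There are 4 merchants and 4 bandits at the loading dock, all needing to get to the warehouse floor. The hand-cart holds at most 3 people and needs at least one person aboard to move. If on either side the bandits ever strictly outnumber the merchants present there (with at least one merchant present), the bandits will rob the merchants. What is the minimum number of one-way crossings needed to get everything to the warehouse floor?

Counting alone: each trip to the warehouse floor takes at most 3 across and each return brings at least 1 back, so after t trips out (and t−1 returns) at most 3t − (t−1) of the 8 are across; that first reaches 8 at t = 4, so at least 7 crossings are needed.
The safety rule pushes this higher. Following every safe sequence of crossings, the most of the 8 that can be at the warehouse floor as the hand-cart arrives there on crossing 7 is 7 — never all 8.
So no plan with fewer than 9 crossings exists, and this one achieves 9:
1. 2 bandits → the warehouse floor.  (the loading dock: 4M 2B; the warehouse floor: 0M 2B)
2. 1 bandit ← the loading dock.  (the loading dock: 4M 3B; the warehouse floor: 0M 1B)
3. 3 bandits → the warehouse floor.  (the loading dock: 4M 0B; the warehouse floor: 0M 4B)
4. 1 bandit ← the loading dock.  (the loading dock: 4M 1B; the warehouse floor: 0M 3B)
5. 3 merchants → the warehouse floor.  (the loading dock: 1M 1B; the warehouse floor: 3M 3B)
6. 1 merchant and 1 bandit ← the loading dock.  (the loading dock: 2M 2B; the warehouse floor: 2M 2B)
7. 2 merchants → the warehouse floor.  (the loading dock: 0M 2B; the warehouse floor: 4M 2B)
8. 1 bandit ← the loading dock.  (the loading dock: 0M 3B; the warehouse floor: 4M 1B)
9. 3 bandits → the warehouse floor.  (the loading dock: 0M 0B; the warehouse floor: 4M 4B)

9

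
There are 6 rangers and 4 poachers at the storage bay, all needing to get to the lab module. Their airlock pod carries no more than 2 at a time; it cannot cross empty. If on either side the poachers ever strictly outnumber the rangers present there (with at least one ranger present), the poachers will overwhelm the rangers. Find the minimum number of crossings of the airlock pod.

17

Counting alone: each trip to the lab module takes at most 2 across and each return brings at least 1 back, so after t trips out (and t−1 returns) at most 2t − (t−1) of the 10 are across; that first reaches 10 at t = 9, so at least 17 crossings are needed.
The plan below uses exactly 17 crossings, so it is optimal:
1. 2 poachers → the lab module.  (the storage bay: 6R 2P; the lab module: 0R 2P)
2. 1 poacher ← the storage bay.  (the storage bay: 6R 3P; the lab module: 0R 1P)
3. 2 poachers → the lab module.  (the storage bay: 6R 1P; the lab module: 0R 3P)
4. 1 poacher ← the storage bay.  (the storage bay: 6R 2P; the lab module: 0R 2P)
5. 2 rangers → the lab module.  (the storage bay: 4R 2P; the lab module: 2R 2P)
6. 1 poacher ← the storage bay.  (the storage bay: 4R 3P; the lab module: 2R 1P)
7. 1 ranger and 1 poacher → the lab module.  (the storage bay: 3R 2P; the lab module: 3R 2P)
8. 1 poacher ← the storage bay.  (the storage bay: 3R 3P; the lab module: 3R 1P)
9. 2 poachers → the lab module.  (the storage bay: 3R 1P; the lab module: 3R 3P)
10. 1 poacher ← the storage bay.  (the storage bay: 3R 2P; the lab module: 3R 2P)
11. 1 ranger and 1 poacher → the lab module.  (the storage bay: 2R 1P; the lab module: 4R 3P)
12. 1 poacher ← the storage bay.  (the storage bay: 2R 2P; the lab module: 4R 2P)
13. 2 poachers → the lab module.  (the storage bay: 2R 0P; the lab module: 4R 4P)
14. 1 poacher ← the storage bay.  (the storage bay: 2R 1P; the lab module: 4R 3P)
15. 1 ranger and 1 poacher → the lab module.  (the storage bay: 1R 0P; the lab module: 5R 4P)
16. 1 poacher ← the storage bay.  (the storage bay: 1R 1P; the lab module: 5R 3P)
17. 1 ranger and 1 poacher → the lab module.  (the storage bay: 0R 0P; the lab module: 6R 4P)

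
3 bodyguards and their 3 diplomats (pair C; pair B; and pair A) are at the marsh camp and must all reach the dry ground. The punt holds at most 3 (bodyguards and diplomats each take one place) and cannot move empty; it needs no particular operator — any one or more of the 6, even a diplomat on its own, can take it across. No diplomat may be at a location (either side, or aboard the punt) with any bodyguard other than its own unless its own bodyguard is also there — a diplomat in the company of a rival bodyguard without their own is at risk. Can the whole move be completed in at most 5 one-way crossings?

Yes — this plan uses 5 crossings (≤ 5):
1. bodyguard C and diplomat C cross → the dry ground.
2. bodyguard C crosses ← the marsh camp.
3. bodyguard A, bodyguard B, and bodyguard C cross → the dry ground.
4. diplomat C crosses ← the marsh camp.
5. diplomat A, diplomat B, and diplomat C cross → the dry ground.

Yes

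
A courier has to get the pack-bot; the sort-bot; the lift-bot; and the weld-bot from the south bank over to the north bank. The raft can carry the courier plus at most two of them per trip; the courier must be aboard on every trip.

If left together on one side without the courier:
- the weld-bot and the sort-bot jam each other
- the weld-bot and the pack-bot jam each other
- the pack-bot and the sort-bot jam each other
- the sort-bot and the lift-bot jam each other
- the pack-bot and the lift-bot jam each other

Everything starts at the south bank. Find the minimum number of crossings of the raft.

Counting alone: the courier can take at most 2 across per trip to the north bank, so moving all 4 needs at least 2 loaded trips out, with a return between consecutive ones — at least 3 crossings.
The safety rule pushes this higher. Following every safe sequence of crossings, the most of the 4 that can be at the north bank as the raft arrives there on crossing 3 is 3 — never all 4.
So no plan with fewer than 5 crossings exists, and this one achieves 5:
1. Courier goes to the north bank with the pack-bot and the sort-bot.
2. Courier goes back to the south bank with the pack-bot.
3. Courier goes to the north bank with the lift-bot and the weld-bot.
4. Courier goes back to the south bank with the sort-bot.
5. Courier goes to the north bank with the pack-bot and the sort-bot.

5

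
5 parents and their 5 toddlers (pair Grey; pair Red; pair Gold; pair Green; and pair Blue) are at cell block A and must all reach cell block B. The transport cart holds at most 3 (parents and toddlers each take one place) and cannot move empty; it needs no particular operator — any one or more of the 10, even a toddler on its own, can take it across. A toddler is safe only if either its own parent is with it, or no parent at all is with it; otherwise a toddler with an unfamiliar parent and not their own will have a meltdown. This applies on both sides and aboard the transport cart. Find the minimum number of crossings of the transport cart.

Counting alone: each trip to cell block B takes at most 3 across and each return brings at least 1 back, so after t trips out (and t−1 returns) at most 3t − (t−1) of the 10 are across; that first reaches 10 at t = 5, so at least 9 crossings are needed.
The safety rule pushes this higher. Following every safe sequence of crossings, the most of the 10 that can be at cell block B as the transport cart arrives there on crossing 9 is 9 — never all 10.
So no plan with fewer than 11 crossings exists, and this one achieves 11:
1. parent Grey and toddler Grey cross → cell block B.
2. parent Grey crosses ← cell block A.
3. toddler Gold, toddler Green, and toddler Red cross → cell block B.
4. toddler Grey crosses ← cell block A.
5. parent Gold, parent Green, and parent Red cross → cell block B.
6. parent Red and toddler Red cross ← cell block A.
7. parent Blue, parent Grey, and parent Red cross → cell block B.
8. toddler Gold crosses ← cell block A.
9. toddler Grey and toddler Red cross → cell block B.
10. toddler Grey crosses ← cell block A.
11. toddler Blue, toddler Gold, and toddler Grey cross → cell block B.

11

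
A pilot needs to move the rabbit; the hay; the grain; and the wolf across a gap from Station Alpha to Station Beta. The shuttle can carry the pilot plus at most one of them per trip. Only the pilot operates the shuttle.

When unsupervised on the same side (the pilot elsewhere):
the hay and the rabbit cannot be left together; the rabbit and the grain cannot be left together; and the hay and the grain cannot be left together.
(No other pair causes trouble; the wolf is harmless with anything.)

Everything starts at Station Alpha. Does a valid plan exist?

No

Whatever the first load, the items left behind include a forbidden pair without the pilot. No opening move is safe, so no plan exists.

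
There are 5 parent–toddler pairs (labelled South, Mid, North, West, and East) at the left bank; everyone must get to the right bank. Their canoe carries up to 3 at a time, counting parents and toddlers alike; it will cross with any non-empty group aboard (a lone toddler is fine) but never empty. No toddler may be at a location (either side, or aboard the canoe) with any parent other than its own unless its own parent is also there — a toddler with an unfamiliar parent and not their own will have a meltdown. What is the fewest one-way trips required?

Counting alone: each trip to the right bank takes at most 3 across and each return brings at least 1 back, so after t trips out (and t−1 returns) at most 3t − (t−1) of the 10 are across; that first reaches 10 at t = 5, so at least 9 crossings are needed.
The safety rule pushes this higher. Following every safe sequence of crossings, the most of the 10 that can be at the right bank as the canoe arrives there on crossing 9 is 9 — never all 10.
So no plan with fewer than 11 crossings exists, and this one achieves 11:
1. parent South and toddler South cross → the right bank.
2. parent South crosses ← the left bank.
3. toddler Mid, toddler North, and toddler West cross → the right bank.
4. toddler South crosses ← the left bank.
5. parent Mid, parent North, and parent West cross → the right bank.
6. parent Mid and toddler Mid cross ← the left bank.
7. parent East, parent Mid, and parent South cross → the right bank.
8. toddler North crosses ← the left bank.
9. toddler Mid and toddler South cross → the right bank.
10. toddler South crosses ← the left bank.
11. toddler East, toddler North, and toddler South cross → the right bank.

11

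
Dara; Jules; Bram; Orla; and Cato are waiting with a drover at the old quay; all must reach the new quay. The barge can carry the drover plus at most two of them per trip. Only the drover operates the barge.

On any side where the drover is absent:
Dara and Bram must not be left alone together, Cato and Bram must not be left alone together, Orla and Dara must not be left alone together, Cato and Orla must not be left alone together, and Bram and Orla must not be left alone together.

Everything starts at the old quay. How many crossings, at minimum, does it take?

7

Counting alone: the drover can take at most 2 across per trip to the new quay, so moving all 5 needs at least 3 loaded trips out, with a return between consecutive ones — at least 5 crossings.
The safety rule pushes this higher. Following every safe sequence of crossings, the most of the 5 that can be at the new quay as the barge arrives there on crossing 5 is 4 — never all 5.
So no plan with fewer than 7 crossings exists, and this one achieves 7:
1. Drover goes to the new quay with Bram and Orla.
2. Drover goes back to the old quay with Bram.
3. Drover goes to the new quay with Cato and Dara.
4. Drover goes back to the old quay with Orla.
5. Drover goes to the new quay with Bram and Jules.
6. Drover goes back to the old quay with Bram.
7. Drover goes to the new quay with Bram and Orla.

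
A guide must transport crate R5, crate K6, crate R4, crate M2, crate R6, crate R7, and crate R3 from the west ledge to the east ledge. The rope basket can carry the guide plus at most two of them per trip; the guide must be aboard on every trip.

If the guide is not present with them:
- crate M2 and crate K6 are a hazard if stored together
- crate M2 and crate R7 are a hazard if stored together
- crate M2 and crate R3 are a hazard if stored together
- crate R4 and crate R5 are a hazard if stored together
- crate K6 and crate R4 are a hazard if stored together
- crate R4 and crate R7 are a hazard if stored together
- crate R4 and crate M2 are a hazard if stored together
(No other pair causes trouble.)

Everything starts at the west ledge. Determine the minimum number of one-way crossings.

Counting alone: the guide can take at most 2 across per trip to the east ledge, so moving all 7 needs at least 4 loaded trips out, with a return between consecutive ones — at least 7 crossings.
The safety rule pushes this higher. Following every safe sequence of crossings, the most of the 7 that can be at the east ledge as the rope basket arrives there on crossings 7, 9 is 5, 6 respectively — never all 7.
So no plan with fewer than 11 crossings exists, and this one achieves 11:
1. Guide goes to the east ledge with crate M2 and crate R4.
2. Guide goes back to the west ledge with crate R4.
3. Guide goes to the east ledge with crate R4 and crate R5.
4. Guide goes back to the west ledge with crate R4.
5. Guide goes to the east ledge with crate K6 and crate R7.
6. Guide goes back to the west ledge with crate M2.
7. Guide goes to the east ledge with crate R3 and crate R4.
8. Guide goes back to the west ledge with crate R4.
9. Guide goes to the east ledge with crate R4 and crate R6.
10. Guide goes back to the west ledge with crate R4.
11. Guide goes to the east ledge with crate M2 and crate R4.

11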